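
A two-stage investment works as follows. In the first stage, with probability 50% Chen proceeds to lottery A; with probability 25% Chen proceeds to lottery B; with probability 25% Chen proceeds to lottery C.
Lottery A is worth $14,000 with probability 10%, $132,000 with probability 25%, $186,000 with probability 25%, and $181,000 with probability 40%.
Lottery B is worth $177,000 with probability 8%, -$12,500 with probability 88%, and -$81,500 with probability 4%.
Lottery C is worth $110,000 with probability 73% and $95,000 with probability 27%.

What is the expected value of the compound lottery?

$103,112.50

EV(A) = 0.1 × 14000 + 0.25 × 132000 + 0.25 × 186000 + 0.4 × 181000 = 1400 + 33000 + 46500 + 72400 = 153300
EV(B) = 0.08 × 177000 + 0.88 × (-12500) + 0.04 × (-81500) = 14160 − 11000 − 3260 = -100
EV(C) = 0.73 × 110000 + 0.27 × 95000 = 80300 + 25650 = 105950
Overall = 0.5 × 153300 + 0.25 × (-100) + 0.25 × 105950 = 76650 − 25 + 26487.5 = 103112.5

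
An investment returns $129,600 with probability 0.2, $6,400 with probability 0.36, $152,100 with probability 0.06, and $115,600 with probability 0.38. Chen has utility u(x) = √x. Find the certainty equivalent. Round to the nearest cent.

$64,211.56

E[u] = 0.2·√129600 + 0.36·√6400 + 0.06·√152100 + 0.38·√115600 = 0.2·360 + 0.36·80 + 0.06·390 + 0.38·340 = 253.4
CE = (253.4)² = 64211.56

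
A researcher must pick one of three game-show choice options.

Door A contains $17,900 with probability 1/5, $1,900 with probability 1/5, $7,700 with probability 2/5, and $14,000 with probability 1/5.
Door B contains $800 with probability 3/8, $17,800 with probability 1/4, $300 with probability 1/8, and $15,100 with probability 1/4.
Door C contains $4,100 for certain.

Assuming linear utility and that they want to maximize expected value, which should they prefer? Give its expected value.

Door A = 1/5 × 17900 + 1/5 × 1900 + 2/5 × 7700 + 1/5 × 14000 = 3580 + 380 + 3080 + 2800 = 9840
Door B = 3/8 × 800 + 1/4 × 17800 + 1/8 × 300 + 1/4 × 15100 = 300 + 4450 + 37.5 + 3775 = 8562.5
Door C: 4100 (certain)

Door A ($9,840)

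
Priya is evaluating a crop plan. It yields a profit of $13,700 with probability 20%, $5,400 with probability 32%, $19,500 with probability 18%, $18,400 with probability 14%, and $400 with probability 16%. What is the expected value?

EV = 0.2 × 13700 + 0.32 × 5400 + 0.18 × 19500 + 0.14 × 18400 + 0.16 × 400 = 2740 + 1728 + 3510 + 2576 + 64 = 10618

$10,618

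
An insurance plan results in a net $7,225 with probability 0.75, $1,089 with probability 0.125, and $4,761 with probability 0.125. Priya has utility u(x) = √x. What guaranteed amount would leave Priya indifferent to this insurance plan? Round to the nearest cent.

$5,852.25

E[u] = 0.75·√7225 + 0.125·√1089 + 0.125·√4761 = 0.75·85 + 0.125·33 + 0.125·69 = 76.5
CE = (76.5)² = 5852.25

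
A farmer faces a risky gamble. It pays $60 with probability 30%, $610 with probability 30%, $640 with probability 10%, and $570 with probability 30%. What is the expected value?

EV = 0.3 × 60 + 0.3 × 610 + 0.1 × 640 + 0.3 × 570 = 18 + 183 + 64 + 171 = 436

$436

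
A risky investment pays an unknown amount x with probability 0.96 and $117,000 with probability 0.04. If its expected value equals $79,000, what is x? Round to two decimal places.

0.96·x + 0.04·117000 = 79000
0.96·x = 79000 − 4680 = 74320
x = 74320 / 0.96 = 77416.6667

x = $77,416.67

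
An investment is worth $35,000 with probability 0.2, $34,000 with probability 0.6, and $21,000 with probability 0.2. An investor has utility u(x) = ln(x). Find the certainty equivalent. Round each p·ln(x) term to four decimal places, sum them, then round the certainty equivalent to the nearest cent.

E[u] = 0.2·ln(35000) + 0.6·ln(34000) + 0.2·ln(21000) = 2.0926 + 6.2605 + 1.9905 = 10.3436
CE = e^10.3436 ≈ 31057.64

$31,057.64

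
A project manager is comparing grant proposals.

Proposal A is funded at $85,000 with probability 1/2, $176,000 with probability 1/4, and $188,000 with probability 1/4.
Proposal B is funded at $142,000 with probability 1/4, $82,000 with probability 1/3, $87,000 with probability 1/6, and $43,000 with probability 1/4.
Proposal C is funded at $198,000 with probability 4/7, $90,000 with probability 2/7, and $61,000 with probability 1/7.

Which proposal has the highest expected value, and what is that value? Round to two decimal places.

Proposal C ($147,571.43)

Proposal A = 1/2 × 85000 + 1/4 × 176000 + 1/4 × 188000 = 42500 + 44000 + 47000 = 133500
Proposal B = 1/4 × 142000 + 1/3 × 82000 + 1/6 × 87000 + 1/4 × 43000 = 35500 + 27333.3333 + 14500 + 10750 = 88083.3333
Proposal C = 4/7 × 198000 + 2/7 × 90000 + 1/7 × 61000 = 113142.8571 + 25714.2857 + 8714.2857 = 147571.4286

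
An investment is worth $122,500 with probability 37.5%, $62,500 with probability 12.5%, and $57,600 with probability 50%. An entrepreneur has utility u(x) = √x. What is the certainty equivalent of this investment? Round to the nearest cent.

$79,806.25

E[u] = 0.375·√122500 + 0.125·√62500 + 0.5·√57600 = 0.375·350 + 0.125·250 + 0.5·240 = 282.5
CE = (282.5)² = 79806.25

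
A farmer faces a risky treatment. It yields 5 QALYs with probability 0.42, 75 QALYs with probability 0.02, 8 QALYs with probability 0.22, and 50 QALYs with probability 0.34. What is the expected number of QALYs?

22.36 QALYs

EV = 0.42 × 5 + 0.02 × 75 + 0.22 × 8 + 0.34 × 50 = 2.1 + 1.5 + 1.76 + 17 = 22.36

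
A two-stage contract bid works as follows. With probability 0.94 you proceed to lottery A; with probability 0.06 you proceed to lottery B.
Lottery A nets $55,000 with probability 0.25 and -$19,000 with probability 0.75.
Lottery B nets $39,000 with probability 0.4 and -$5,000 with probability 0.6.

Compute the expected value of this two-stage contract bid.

$286

EV(A) = 0.25 × 55000 + 0.75 × (-19000) = 13750 − 14250 = -500
EV(B) = 0.4 × 39000 + 0.6 × (-5000) = 15600 − 3000 = 12600
Overall = 0.94 × (-500) + 0.06 × 12600 = -470 + 756 = 286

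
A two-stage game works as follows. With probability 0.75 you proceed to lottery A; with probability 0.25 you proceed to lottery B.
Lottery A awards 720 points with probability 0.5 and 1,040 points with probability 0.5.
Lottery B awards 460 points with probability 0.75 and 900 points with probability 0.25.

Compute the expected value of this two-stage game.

802.5 points

EV(A) = 0.5 × 720 + 0.5 × 1040 = 360 + 520 = 880
EV(B) = 0.75 × 460 + 0.25 × 900 = 345 + 225 = 570
Overall = 0.75 × 880 + 0.25 × 570 = 660 + 142.5 = 802.5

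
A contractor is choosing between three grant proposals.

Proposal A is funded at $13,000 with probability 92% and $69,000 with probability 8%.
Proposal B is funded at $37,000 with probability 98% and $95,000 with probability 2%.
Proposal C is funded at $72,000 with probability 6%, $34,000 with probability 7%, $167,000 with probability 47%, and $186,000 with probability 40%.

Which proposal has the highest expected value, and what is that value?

Proposal A = 0.92 × 13000 + 0.08 × 69000 = 11960 + 5520 = 17480
Proposal B = 0.98 × 37000 + 0.02 × 95000 = 36260 + 1900 = 38160
Proposal C = 0.06 × 72000 + 0.07 × 34000 + 0.47 × 167000 + 0.4 × 186000 = 4320 + 2380 + 78490 + 74400 = 159590

Proposal C ($159,590)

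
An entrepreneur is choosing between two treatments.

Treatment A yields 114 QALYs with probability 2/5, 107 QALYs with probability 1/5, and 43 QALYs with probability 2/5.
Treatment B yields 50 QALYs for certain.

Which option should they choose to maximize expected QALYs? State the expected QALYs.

Treatment A (84.2 QALYs)

Treatment A = 2/5 × 114 + 1/5 × 107 + 2/5 × 43 = 45.6 + 21.4 + 17.2 = 84.2
Treatment B: 50 (certain)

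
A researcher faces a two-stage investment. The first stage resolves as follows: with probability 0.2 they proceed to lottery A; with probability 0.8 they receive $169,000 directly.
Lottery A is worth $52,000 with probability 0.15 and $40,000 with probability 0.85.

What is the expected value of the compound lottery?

EV(A) = 0.15 × 52000 + 0.85 × 40000 = 7800 + 34000 = 41800
Branch B: 169000 (certain)
Overall = 0.2 × 41800 + 0.8 × 169000 = 8360 + 135200 = 143560

$143,560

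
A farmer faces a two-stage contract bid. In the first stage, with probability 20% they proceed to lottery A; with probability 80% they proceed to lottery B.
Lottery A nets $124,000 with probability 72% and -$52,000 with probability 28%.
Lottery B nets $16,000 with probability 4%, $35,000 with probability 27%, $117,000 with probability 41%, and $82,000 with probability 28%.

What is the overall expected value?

$79,760

EV(A) = 0.72 × 124000 + 0.28 × (-52000) = 89280 − 14560 = 74720
EV(B) = 0.04 × 16000 + 0.27 × 35000 + 0.41 × 117000 + 0.28 × 82000 = 640 + 9450 + 47970 + 22960 = 81020
Overall = 0.2 × 74720 + 0.8 × 81020 = 14944 + 64816 = 79760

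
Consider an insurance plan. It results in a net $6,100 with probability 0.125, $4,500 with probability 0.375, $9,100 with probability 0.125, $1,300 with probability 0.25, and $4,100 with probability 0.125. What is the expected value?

$4,425

EV = 0.125 × 6100 + 0.375 × 4500 + 0.125 × 9100 + 0.25 × 1300 + 0.125 × 4100 = 762.5 + 1687.5 + 1137.5 + 325 + 512.5 = 4425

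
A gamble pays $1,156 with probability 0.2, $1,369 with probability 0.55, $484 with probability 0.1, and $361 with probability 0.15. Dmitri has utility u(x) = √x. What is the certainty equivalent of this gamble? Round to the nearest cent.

$1,036.84

E[u] = 0.2·√1156 + 0.55·√1369 + 0.1·√484 + 0.15·√361 = 0.2·34 + 0.55·37 + 0.1·22 + 0.15·19 = 32.2
CE = (32.2)² = 1036.84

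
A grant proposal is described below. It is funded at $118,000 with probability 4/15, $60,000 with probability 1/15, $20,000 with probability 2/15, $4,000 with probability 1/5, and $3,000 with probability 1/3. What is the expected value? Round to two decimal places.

$39,933.33

EV = 4/15 × 118000 + 1/15 × 60000 + 2/15 × 20000 + 1/5 × 4000 + 1/3 × 3000 = 31466.6667 + 4000 + 2666.6667 + 800 + 1000 = 39933.3333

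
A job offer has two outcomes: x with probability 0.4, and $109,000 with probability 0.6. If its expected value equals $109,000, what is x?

x = $109,000

0.4·x + 0.6·109000 = 109000
0.4·x = 109000 − 65400 = 43600
x = 43600 / 0.4 = 109000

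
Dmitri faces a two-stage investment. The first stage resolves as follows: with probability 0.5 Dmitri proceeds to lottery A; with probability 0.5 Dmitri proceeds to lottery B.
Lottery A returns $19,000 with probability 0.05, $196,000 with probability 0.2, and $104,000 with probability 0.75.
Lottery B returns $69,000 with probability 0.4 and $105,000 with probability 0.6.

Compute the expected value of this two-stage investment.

EV(A) = 0.05 × 19000 + 0.2 × 196000 + 0.75 × 104000 = 950 + 39200 + 78000 = 118150
EV(B) = 0.4 × 69000 + 0.6 × 105000 = 27600 + 63000 = 90600
Overall = 0.5 × 118150 + 0.5 × 90600 = 59075 + 45300 = 104375

$104,375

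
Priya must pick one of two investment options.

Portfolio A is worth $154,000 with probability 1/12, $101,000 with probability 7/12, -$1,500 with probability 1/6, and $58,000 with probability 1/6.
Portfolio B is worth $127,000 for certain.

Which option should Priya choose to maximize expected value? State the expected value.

Portfolio A = 1/12 × 154000 + 7/12 × 101000 + 1/6 × (-1500) + 1/6 × 58000 = 12833.3333 + 58916.6667 − 250 + 9666.6667 = 81166.6667
Portfolio B: 127000 (certain)

Portfolio B ($127,000)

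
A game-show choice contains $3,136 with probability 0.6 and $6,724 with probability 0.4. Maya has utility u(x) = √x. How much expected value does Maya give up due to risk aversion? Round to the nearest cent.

E[u] = 0.6·√3136 + 0.4·√6724 = 0.6·56 + 0.4·82 = 66.4
CE = (66.4)² = 4408.96
Risk premium = EV − CE = 4571.2 − 4408.96 = 162.24

$162.24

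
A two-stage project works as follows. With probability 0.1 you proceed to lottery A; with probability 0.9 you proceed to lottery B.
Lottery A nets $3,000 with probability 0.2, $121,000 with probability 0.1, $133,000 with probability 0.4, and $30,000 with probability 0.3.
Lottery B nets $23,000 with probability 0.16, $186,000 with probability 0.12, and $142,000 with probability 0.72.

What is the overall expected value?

EV(A) = 0.2 × 3000 + 0.1 × 121000 + 0.4 × 133000 + 0.3 × 30000 = 600 + 12100 + 53200 + 9000 = 74900
EV(B) = 0.16 × 23000 + 0.12 × 186000 + 0.72 × 142000 = 3680 + 22320 + 102240 = 128240
Overall = 0.1 × 74900 + 0.9 × 128240 = 7490 + 115416 = 122906

$122,906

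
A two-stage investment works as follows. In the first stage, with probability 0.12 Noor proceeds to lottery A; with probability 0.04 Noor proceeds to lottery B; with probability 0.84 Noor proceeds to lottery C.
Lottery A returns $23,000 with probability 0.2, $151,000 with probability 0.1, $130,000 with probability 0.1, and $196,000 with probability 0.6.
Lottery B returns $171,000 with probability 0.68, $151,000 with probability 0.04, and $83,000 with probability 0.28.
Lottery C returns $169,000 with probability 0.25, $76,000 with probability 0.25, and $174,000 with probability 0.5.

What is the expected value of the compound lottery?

EV(A) = 0.2 × 23000 + 0.1 × 151000 + 0.1 × 130000 + 0.6 × 196000 = 4600 + 15100 + 13000 + 117600 = 150300
EV(B) = 0.68 × 171000 + 0.04 × 151000 + 0.28 × 83000 = 116280 + 6040 + 23240 = 145560
EV(C) = 0.25 × 169000 + 0.25 × 76000 + 0.5 × 174000 = 42250 + 19000 + 87000 = 148250
Overall = 0.12 × 150300 + 0.04 × 145560 + 0.84 × 148250 = 18036 + 5822.4 + 124530 = 148388.4

$148,388.40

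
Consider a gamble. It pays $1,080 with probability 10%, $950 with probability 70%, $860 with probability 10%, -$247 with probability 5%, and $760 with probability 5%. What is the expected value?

EV = 0.1 × 1080 + 0.7 × 950 + 0.1 × 860 + 0.05 × (-247) + 0.05 × 760 = 108 + 665 + 86 − 12.35 + 38 = 884.65

$884.65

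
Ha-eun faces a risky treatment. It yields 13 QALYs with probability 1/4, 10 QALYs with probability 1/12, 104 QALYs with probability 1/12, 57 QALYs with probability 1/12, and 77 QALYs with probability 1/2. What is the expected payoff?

EV = 1/4 × 13 + 1/12 × 10 + 1/12 × 104 + 1/12 × 57 + 1/2 × 77 = 3.25 + 0.8333 + 8.6667 + 4.75 + 38.5 = 56

56 QALYs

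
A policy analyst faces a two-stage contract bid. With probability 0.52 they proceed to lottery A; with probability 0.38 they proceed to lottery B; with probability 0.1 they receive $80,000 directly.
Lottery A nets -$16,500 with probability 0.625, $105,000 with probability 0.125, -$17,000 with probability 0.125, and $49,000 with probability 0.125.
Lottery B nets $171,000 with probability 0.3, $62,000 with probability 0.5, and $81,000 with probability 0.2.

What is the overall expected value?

EV(A) = 0.625 × (-16500) + 0.125 × 105000 + 0.125 × (-17000) + 0.125 × 49000 = -10312.5 + 13125 − 2125 + 6125 = 6812.5
EV(B) = 0.3 × 171000 + 0.5 × 62000 + 0.2 × 81000 = 51300 + 31000 + 16200 = 98500
Branch C: 80000 (certain)
Overall = 0.52 × 6812.5 + 0.38 × 98500 + 0.1 × 80000 = 3542.5 + 37430 + 8000 = 48972.5

$48,972.50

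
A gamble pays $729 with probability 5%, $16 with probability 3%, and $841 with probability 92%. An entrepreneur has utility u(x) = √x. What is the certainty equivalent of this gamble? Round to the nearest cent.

$792.42

E[u] = 0.05·√729 + 0.03·√16 + 0.92·√841 = 0.05·27 + 0.03·4 + 0.92·29 = 28.15
CE = (28.15)² = 792.4225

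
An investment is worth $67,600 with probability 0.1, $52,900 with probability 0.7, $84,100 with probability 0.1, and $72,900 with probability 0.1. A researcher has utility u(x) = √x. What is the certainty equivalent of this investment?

$59,049

E[u] = 0.1·√67600 + 0.7·√52900 + 0.1·√84100 + 0.1·√72900 = 0.1·260 + 0.7·230 + 0.1·290 + 0.1·270 = 243
CE = (243)² = 59049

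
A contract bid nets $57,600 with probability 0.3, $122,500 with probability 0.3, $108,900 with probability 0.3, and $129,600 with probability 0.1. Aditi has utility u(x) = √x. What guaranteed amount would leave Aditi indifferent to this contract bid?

$97,344

E[u] = 0.3·√57600 + 0.3·√122500 + 0.3·√108900 + 0.1·√129600 = 0.3·240 + 0.3·350 + 0.3·330 + 0.1·360 = 312
CE = (312)² = 97344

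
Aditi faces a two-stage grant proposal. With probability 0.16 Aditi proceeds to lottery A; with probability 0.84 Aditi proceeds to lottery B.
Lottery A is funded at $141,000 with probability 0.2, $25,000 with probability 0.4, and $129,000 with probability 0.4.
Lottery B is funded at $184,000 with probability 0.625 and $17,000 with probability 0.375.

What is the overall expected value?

EV(A) = 0.2 × 141000 + 0.4 × 25000 + 0.4 × 129000 = 28200 + 10000 + 51600 = 89800
EV(B) = 0.625 × 184000 + 0.375 × 17000 = 115000 + 6375 = 121375
Overall = 0.16 × 89800 + 0.84 × 121375 = 14368 + 101955 = 116323

$116,323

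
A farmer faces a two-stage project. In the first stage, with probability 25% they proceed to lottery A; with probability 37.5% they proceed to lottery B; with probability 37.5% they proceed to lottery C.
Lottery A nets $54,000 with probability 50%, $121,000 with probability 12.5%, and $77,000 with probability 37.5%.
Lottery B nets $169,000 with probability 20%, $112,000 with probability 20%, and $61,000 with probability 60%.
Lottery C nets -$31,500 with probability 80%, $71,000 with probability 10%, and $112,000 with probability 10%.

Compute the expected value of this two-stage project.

EV(A) = 0.5 × 54000 + 0.125 × 121000 + 0.375 × 77000 = 27000 + 15125 + 28875 = 71000
EV(B) = 0.2 × 169000 + 0.2 × 112000 + 0.6 × 61000 = 33800 + 22400 + 36600 = 92800
EV(C) = 0.8 × (-31500) + 0.1 × 71000 + 0.1 × 112000 = -25200 + 7100 + 11200 = -6900
Overall = 0.25 × 71000 + 0.375 × 92800 + 0.375 × (-6900) = 17750 + 34800 − 2587.5 = 49962.5

$49,962.50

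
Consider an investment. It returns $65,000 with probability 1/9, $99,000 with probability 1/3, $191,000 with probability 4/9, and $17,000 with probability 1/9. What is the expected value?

EV = 1/9 × 65000 + 1/3 × 99000 + 4/9 × 191000 + 1/9 × 17000 = 7222.2222 + 33000 + 84888.8889 + 1888.8889 = 127000

$127,000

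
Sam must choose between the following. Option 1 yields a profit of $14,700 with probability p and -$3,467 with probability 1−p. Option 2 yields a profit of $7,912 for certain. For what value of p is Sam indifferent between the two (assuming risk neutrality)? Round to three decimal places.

p = 0.626

p·14700 + (1−p)·(-3467) = 7912
18167p − 3467 = 7912
p = (7912 + 3467) / 18167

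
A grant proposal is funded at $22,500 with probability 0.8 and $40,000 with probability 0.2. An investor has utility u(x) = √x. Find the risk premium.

E[u] = 0.8·√22500 + 0.2·√40000 = 0.8·150 + 0.2·200 = 160
CE = (160)² = 25600
Risk premium = EV − CE = 26000 − 25600 = 400

$400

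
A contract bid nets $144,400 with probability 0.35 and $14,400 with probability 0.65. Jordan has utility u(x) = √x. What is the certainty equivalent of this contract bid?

$44,521

E[u] = 0.35·√144400 + 0.65·√14400 = 0.35·380 + 0.65·120 = 211
CE = (211)² = 44521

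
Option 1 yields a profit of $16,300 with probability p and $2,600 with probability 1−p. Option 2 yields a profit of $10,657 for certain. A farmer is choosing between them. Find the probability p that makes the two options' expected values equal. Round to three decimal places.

p·16300 + (1−p)·2600 = 10657
13700p + 2600 = 10657
p = (10657 − 2600) / 13700

p = 0.588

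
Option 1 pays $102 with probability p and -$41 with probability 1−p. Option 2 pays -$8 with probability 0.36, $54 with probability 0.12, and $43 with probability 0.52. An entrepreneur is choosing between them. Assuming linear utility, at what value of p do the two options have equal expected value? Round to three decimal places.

EV(Option 2) = 0.36 × (-8) + 0.12 × 54 + 0.52 × 43 = -2.88 + 6.48 + 22.36 = 25.96
p·102 + (1−p)·(-41) = 25.96
143p − 41 = 25.96
p = (25.96 + 41) / 143

p = 0.468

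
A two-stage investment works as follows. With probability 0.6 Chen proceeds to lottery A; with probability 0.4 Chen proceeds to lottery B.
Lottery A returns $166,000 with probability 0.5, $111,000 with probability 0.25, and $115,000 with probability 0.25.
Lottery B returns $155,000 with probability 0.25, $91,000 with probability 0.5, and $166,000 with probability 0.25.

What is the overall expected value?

$134,000

EV(A) = 0.5 × 166000 + 0.25 × 111000 + 0.25 × 115000 = 83000 + 27750 + 28750 = 139500
EV(B) = 0.25 × 155000 + 0.5 × 91000 + 0.25 × 166000 = 38750 + 45500 + 41500 = 125750
Overall = 0.6 × 139500 + 0.4 × 125750 = 83700 + 50300 = 134000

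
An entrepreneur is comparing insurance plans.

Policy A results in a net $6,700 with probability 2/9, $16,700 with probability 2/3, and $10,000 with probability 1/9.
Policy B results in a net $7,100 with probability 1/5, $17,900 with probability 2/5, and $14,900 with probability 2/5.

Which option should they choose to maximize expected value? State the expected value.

Policy A = 2/9 × 6700 + 2/3 × 16700 + 1/9 × 10000 = 1488.8889 + 11133.3333 + 1111.1111 = 13733.3333
Policy B = 1/5 × 7100 + 2/5 × 17900 + 2/5 × 14900 = 1420 + 7160 + 5960 = 14540

Policy B ($14,540)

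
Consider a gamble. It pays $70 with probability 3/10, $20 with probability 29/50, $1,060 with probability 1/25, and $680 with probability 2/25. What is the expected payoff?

EV = 3/10 × 70 + 29/50 × 20 + 1/25 × 1060 + 2/25 × 680 = 21 + 11.6 + 42.4 + 54.4 = 129.4

$129.40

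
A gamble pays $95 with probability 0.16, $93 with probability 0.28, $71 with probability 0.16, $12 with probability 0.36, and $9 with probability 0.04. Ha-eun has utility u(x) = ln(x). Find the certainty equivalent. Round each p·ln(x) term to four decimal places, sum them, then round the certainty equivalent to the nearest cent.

E[u] = 0.16·ln(95) + 0.28·ln(93) + 0.16·ln(71) + 0.36·ln(12) + 0.04·ln(9) = 0.7286 + 1.2691 + 0.6820 + 0.8946 + 0.0879 = 3.6622
CE = e^3.6622 ≈ 38.95

$38.95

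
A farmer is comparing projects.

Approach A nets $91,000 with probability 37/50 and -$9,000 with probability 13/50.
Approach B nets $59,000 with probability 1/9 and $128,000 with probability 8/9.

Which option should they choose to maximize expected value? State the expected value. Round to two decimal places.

Approach B ($120,333.33)

Approach A = 37/50 × 91000 + 13/50 × (-9000) = 67340 − 2340 = 65000
Approach B = 1/9 × 59000 + 8/9 × 128000 = 6555.5556 + 113777.7778 = 120333.3333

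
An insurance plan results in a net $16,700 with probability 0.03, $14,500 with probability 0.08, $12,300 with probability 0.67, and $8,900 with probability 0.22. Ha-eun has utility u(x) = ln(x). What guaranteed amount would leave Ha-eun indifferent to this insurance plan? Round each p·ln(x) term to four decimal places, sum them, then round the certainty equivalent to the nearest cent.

E[u] = 0.03·ln(16700) + 0.08·ln(14500) + 0.67·ln(12300) + 0.22·ln(8900) = 0.2917 + 0.7666 + 6.3096 + 2.0006 = 9.3685
CE = e^9.3685 ≈ 11713.53

$11,713.53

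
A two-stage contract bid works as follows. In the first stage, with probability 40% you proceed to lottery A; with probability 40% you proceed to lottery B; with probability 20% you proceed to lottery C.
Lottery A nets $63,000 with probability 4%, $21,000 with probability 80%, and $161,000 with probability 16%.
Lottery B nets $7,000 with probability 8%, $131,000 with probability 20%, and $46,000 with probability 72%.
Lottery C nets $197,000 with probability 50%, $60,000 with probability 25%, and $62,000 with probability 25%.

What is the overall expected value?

$67,784

EV(A) = 0.04 × 63000 + 0.8 × 21000 + 0.16 × 161000 = 2520 + 16800 + 25760 = 45080
EV(B) = 0.08 × 7000 + 0.2 × 131000 + 0.72 × 46000 = 560 + 26200 + 33120 = 59880
EV(C) = 0.5 × 197000 + 0.25 × 60000 + 0.25 × 62000 = 98500 + 15000 + 15500 = 129000
Overall = 0.4 × 45080 + 0.4 × 59880 + 0.2 × 129000 = 18032 + 23952 + 25800 = 67784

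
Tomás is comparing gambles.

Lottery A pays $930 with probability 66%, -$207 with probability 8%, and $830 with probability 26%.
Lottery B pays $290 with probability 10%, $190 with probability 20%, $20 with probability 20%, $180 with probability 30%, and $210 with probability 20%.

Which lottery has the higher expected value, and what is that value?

Lottery A = 0.66 × 930 + 0.08 × (-207) + 0.26 × 830 = 613.8 − 16.56 + 215.8 = 813.04
Lottery B = 0.1 × 290 + 0.2 × 190 + 0.2 × 20 + 0.3 × 180 + 0.2 × 210 = 29 + 38 + 4 + 54 + 42 = 167

Lottery A ($813.04)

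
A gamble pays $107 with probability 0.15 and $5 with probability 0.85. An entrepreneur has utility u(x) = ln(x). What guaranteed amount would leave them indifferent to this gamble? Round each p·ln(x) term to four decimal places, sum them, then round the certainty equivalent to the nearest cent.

E[u] = 0.15·ln(107) + 0.85·ln(5) = 0.7009 + 1.3680 = 2.0689
CE = e^2.0689 ≈ 7.92

$7.92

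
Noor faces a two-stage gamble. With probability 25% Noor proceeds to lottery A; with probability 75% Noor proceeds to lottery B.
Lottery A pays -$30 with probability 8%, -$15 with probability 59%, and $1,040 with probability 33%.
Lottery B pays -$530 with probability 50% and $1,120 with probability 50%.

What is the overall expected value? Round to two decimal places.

$304.24

EV(A) = 0.08 × (-30) + 0.59 × (-15) + 0.33 × 1040 = -2.4 − 8.85 + 343.2 = 331.95
EV(B) = 0.5 × (-530) + 0.5 × 1120 = -265 + 560 = 295
Overall = 0.25 × 331.95 + 0.75 × 295 = 82.9875 + 221.25 = 304.2375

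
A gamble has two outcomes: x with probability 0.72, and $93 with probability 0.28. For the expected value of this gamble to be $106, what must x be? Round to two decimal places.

x = $111.06

0.72·x + 0.28·93 = 106
0.72·x = 106 − 26.04 = 79.96
x = 79.96 / 0.72 = 111.0556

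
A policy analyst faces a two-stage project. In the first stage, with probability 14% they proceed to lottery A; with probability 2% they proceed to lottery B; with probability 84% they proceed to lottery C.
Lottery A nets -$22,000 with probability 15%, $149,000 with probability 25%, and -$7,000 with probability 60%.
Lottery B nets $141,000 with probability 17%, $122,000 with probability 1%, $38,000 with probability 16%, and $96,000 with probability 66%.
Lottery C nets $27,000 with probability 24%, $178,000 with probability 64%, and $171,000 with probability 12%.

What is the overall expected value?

EV(A) = 0.15 × (-22000) + 0.25 × 149000 + 0.6 × (-7000) = -3300 + 37250 − 4200 = 29750
EV(B) = 0.17 × 141000 + 0.01 × 122000 + 0.16 × 38000 + 0.66 × 96000 = 23970 + 1220 + 6080 + 63360 = 94630
EV(C) = 0.24 × 27000 + 0.64 × 178000 + 0.12 × 171000 = 6480 + 113920 + 20520 = 140920
Overall = 0.14 × 29750 + 0.02 × 94630 + 0.84 × 140920 = 4165 + 1892.6 + 118372.8 = 124430.4

$124,430.40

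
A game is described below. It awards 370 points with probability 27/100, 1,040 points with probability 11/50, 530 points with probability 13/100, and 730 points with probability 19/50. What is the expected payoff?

EV = 27/100 × 370 + 11/50 × 1040 + 13/100 × 530 + 19/50 × 730 = 99.9 + 228.8 + 68.9 + 277.4 = 675

675 points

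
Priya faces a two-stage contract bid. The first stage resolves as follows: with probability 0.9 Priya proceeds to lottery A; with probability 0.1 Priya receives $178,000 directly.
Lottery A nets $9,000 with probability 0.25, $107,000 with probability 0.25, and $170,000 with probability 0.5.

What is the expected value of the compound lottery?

EV(A) = 0.25 × 9000 + 0.25 × 107000 + 0.5 × 170000 = 2250 + 26750 + 85000 = 114000
Branch B: 178000 (certain)
Overall = 0.9 × 114000 + 0.1 × 178000 = 102600 + 17800 = 120400

$120,400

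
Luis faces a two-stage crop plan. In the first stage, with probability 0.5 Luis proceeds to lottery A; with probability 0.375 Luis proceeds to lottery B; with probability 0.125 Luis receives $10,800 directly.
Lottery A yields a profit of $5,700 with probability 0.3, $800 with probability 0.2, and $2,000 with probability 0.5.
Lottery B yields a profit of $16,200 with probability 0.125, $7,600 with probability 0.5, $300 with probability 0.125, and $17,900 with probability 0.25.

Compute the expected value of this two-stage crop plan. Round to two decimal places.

$6,661.56

EV(A) = 0.3 × 5700 + 0.2 × 800 + 0.5 × 2000 = 1710 + 160 + 1000 = 2870
EV(B) = 0.125 × 16200 + 0.5 × 7600 + 0.125 × 300 + 0.25 × 17900 = 2025 + 3800 + 37.5 + 4475 = 10337.5
Branch C: 10800 (certain)
Overall = 0.5 × 2870 + 0.375 × 10337.5 + 0.125 × 10800 = 1435 + 3876.5625 + 1350 = 6661.5625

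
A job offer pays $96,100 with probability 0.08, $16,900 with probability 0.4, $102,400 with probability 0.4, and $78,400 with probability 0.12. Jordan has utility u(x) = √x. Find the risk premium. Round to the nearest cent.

E[u] = 0.08·√96100 + 0.4·√16900 + 0.4·√102400 + 0.12·√78400 = 0.08·310 + 0.4·130 + 0.4·320 + 0.12·280 = 238.4
CE = (238.4)² = 56834.56
Risk premium = EV − CE = 64816 − 56834.56 = 7981.44

$7,981.44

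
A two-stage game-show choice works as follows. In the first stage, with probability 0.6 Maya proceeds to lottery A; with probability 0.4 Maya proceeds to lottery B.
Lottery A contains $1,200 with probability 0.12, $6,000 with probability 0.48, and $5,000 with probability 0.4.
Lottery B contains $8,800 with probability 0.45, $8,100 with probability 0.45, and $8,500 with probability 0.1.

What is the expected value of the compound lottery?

EV(A) = 0.12 × 1200 + 0.48 × 6000 + 0.4 × 5000 = 144 + 2880 + 2000 = 5024
EV(B) = 0.45 × 8800 + 0.45 × 8100 + 0.1 × 8500 = 3960 + 3645 + 850 = 8455
Overall = 0.6 × 5024 + 0.4 × 8455 = 3014.4 + 3382 = 6396.4

$6,396.40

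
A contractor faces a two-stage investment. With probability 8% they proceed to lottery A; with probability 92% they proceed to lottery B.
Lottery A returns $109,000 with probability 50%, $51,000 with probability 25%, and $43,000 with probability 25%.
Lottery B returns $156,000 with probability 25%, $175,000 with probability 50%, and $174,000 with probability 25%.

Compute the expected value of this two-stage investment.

$162,640

EV(A) = 0.5 × 109000 + 0.25 × 51000 + 0.25 × 43000 = 54500 + 12750 + 10750 = 78000
EV(B) = 0.25 × 156000 + 0.5 × 175000 + 0.25 × 174000 = 39000 + 87500 + 43500 = 170000
Overall = 0.08 × 78000 + 0.92 × 170000 = 6240 + 156400 = 162640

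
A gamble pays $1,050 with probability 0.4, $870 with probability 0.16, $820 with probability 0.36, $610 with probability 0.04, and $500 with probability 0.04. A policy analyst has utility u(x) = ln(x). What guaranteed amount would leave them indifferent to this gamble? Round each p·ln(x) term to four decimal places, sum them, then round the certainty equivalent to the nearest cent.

E[u] = 0.4·ln(1050) + 0.16·ln(870) + 0.36·ln(820) + 0.04·ln(610) + 0.04·ln(500) = 2.7826 + 1.0830 + 2.4153 + 0.2565 + 0.2486 = 6.7860
CE = e^6.7860 ≈ 885.37

$885.37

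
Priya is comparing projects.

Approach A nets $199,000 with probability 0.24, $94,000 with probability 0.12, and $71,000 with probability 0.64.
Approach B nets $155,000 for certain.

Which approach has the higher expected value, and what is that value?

Approach A = 0.24 × 199000 + 0.12 × 94000 + 0.64 × 71000 = 47760 + 11280 + 45440 = 104480
Approach B: 155000 (certain)

Approach B ($155,000)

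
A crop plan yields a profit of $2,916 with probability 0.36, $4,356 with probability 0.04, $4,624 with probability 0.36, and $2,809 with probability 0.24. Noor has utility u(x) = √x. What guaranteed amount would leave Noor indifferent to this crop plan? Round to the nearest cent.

$3,514.12

E[u] = 0.36·√2916 + 0.04·√4356 + 0.36·√4624 + 0.24·√2809 = 0.36·54 + 0.04·66 + 0.36·68 + 0.24·53 = 59.28
CE = (59.28)² = 3514.1184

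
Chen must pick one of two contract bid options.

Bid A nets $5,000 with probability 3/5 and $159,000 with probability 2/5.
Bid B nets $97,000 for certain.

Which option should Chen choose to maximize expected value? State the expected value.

Bid A = 3/5 × 5000 + 2/5 × 159000 = 3000 + 63600 = 66600
Bid B: 97000 (certain)

Bid B ($97,000)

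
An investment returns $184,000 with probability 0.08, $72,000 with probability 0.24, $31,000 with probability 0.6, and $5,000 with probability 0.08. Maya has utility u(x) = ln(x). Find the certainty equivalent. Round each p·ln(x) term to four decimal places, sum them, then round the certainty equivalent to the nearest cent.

$37,816.47

E[u] = 0.08·ln(184000) + 0.24·ln(72000) + 0.6·ln(31000) + 0.08·ln(5000) = 0.9698 + 2.6843 + 6.2050 + 0.6814 = 10.5405
CE = e^10.5405 ≈ 37816.47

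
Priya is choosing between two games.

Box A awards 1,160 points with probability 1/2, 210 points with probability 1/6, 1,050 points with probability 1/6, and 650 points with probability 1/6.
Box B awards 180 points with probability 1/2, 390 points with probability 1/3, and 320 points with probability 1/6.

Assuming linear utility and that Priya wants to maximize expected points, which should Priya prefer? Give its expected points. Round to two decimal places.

Box A = 1/2 × 1160 + 1/6 × 210 + 1/6 × 1050 + 1/6 × 650 = 580 + 35 + 175 + 108.3333 = 898.3333
Box B = 1/2 × 180 + 1/3 × 390 + 1/6 × 320 = 90 + 130 + 53.3333 = 273.3333

Box A (898.33 points)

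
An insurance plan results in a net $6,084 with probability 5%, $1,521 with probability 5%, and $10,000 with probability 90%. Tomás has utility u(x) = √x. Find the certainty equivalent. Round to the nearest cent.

$9,187.22

E[u] = 0.05·√6084 + 0.05·√1521 + 0.9·√10000 = 0.05·78 + 0.05·39 + 0.9·100 = 95.85
CE = (95.85)² = 9187.2225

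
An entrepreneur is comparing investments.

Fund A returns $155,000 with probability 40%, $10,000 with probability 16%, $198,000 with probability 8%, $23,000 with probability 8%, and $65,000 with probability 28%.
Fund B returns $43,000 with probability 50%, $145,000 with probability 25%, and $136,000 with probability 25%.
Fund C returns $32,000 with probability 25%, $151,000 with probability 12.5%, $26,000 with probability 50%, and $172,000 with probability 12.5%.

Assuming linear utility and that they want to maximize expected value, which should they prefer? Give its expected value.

Fund A ($99,480)

Fund A = 0.4 × 155000 + 0.16 × 10000 + 0.08 × 198000 + 0.08 × 23000 + 0.28 × 65000 = 62000 + 1600 + 15840 + 1840 + 18200 = 99480
Fund B = 0.5 × 43000 + 0.25 × 145000 + 0.25 × 136000 = 21500 + 36250 + 34000 = 91750
Fund C = 0.25 × 32000 + 0.125 × 151000 + 0.5 × 26000 + 0.125 × 172000 = 8000 + 18875 + 13000 + 21500 = 61375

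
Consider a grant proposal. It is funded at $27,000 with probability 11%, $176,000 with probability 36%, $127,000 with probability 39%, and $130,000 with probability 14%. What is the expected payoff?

EV = 0.11 × 27000 + 0.36 × 176000 + 0.39 × 127000 + 0.14 × 130000 = 2970 + 63360 + 49530 + 18200 = 134060

$134,060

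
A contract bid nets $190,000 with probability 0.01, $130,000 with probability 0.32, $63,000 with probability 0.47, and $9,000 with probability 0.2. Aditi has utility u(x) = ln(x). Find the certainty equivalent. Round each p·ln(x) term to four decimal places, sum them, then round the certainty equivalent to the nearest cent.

$54,420.71

E[u] = 0.01·ln(190000) + 0.32·ln(130000) + 0.47·ln(63000) + 0.2·ln(9000) = 0.1215 + 3.7681 + 5.1939 + 1.8210 = 10.9045
CE = e^10.9045 ≈ 54420.71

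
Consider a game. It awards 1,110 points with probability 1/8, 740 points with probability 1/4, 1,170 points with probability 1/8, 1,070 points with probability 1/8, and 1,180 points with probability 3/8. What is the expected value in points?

1046.25 points

EV = 1/8 × 1110 + 1/4 × 740 + 1/8 × 1170 + 1/8 × 1070 + 3/8 × 1180 = 138.75 + 185 + 146.25 + 133.75 + 442.5 = 1046.25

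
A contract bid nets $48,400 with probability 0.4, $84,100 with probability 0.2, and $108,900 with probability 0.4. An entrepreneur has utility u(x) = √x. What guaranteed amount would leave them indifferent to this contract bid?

$77,284

E[u] = 0.4·√48400 + 0.2·√84100 + 0.4·√108900 = 0.4·220 + 0.2·290 + 0.4·330 = 278
CE = (278)² = 77284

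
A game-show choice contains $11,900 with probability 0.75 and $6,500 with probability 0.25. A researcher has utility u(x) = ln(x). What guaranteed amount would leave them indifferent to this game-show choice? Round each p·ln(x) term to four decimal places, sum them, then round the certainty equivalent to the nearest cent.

$10,230.21

E[u] = 0.75·ln(11900) + 0.25·ln(6500) = 7.0382 + 2.1949 = 9.2331
CE = e^9.2331 ≈ 10230.21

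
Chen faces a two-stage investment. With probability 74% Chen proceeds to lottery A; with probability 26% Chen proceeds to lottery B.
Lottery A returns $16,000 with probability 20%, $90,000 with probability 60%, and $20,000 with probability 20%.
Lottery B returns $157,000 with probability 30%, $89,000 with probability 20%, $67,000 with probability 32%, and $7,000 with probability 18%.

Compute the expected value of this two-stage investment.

$68,064

EV(A) = 0.2 × 16000 + 0.6 × 90000 + 0.2 × 20000 = 3200 + 54000 + 4000 = 61200
EV(B) = 0.3 × 157000 + 0.2 × 89000 + 0.32 × 67000 + 0.18 × 7000 = 47100 + 17800 + 21440 + 1260 = 87600
Overall = 0.74 × 61200 + 0.26 × 87600 = 45288 + 22776 = 68064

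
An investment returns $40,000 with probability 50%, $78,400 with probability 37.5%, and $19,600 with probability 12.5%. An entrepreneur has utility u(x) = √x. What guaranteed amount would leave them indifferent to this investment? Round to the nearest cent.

E[u] = 0.5·√40000 + 0.375·√78400 + 0.125·√19600 = 0.5·200 + 0.375·280 + 0.125·140 = 222.5
CE = (222.5)² = 49506.25

$49,506.25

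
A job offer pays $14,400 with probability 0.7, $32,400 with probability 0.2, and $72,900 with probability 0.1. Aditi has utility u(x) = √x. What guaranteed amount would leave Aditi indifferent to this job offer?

E[u] = 0.7·√14400 + 0.2·√32400 + 0.1·√72900 = 0.7·120 + 0.2·180 + 0.1·270 = 147
CE = (147)² = 21609

$21,609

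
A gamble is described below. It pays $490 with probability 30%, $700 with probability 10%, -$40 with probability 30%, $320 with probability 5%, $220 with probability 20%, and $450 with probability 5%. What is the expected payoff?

EV = 0.3 × 490 + 0.1 × 700 + 0.3 × (-40) + 0.05 × 320 + 0.2 × 220 + 0.05 × 450 = 147 + 70 − 12 + 16 + 44 + 22.5 = 287.5

$287.50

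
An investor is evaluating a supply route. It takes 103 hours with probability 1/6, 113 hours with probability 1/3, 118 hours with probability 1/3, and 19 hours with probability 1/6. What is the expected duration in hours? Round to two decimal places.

EV = 1/6 × 103 + 1/3 × 113 + 1/3 × 118 + 1/6 × 19 = 17.1667 + 37.6667 + 39.3333 + 3.1667 = 97.3333

97.33 hours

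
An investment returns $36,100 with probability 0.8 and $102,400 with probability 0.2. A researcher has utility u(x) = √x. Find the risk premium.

$2,704

E[u] = 0.8·√36100 + 0.2·√102400 = 0.8·190 + 0.2·320 = 216
CE = (216)² = 46656
Risk premium = EV − CE = 49360 − 46656 = 2704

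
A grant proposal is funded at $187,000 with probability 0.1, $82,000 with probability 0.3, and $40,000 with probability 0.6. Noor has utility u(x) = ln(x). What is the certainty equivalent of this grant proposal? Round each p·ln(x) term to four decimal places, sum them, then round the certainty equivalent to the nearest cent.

$57,884.21

E[u] = 0.1·ln(187000) + 0.3·ln(82000) + 0.6·ln(40000) = 1.2139 + 3.3943 + 6.3580 = 10.9662
CE = e^10.9662 ≈ 57884.21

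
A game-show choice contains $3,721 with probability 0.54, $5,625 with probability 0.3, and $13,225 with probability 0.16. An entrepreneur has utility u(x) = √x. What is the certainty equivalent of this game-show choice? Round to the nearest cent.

E[u] = 0.54·√3721 + 0.3·√5625 + 0.16·√13225 = 0.54·61 + 0.3·75 + 0.16·115 = 73.84
CE = (73.84)² = 5452.3456

$5,452.35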